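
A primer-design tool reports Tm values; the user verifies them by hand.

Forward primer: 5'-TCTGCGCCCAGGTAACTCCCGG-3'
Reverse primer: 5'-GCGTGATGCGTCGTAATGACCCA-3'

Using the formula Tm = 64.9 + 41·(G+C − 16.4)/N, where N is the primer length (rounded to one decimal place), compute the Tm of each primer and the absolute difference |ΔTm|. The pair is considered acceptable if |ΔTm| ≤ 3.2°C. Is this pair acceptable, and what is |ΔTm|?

Forward: G+C = 15, N = 22 → Tm = 64.9 + 41·(15 − 16.4)/22 = 62.3°C.
Reverse: G+C = 13, N = 23 → Tm = 64.9 + 41·(13 − 16.4)/23 = 58.8°C.
|ΔTm| = |62.3 − 58.8| = 3.5°C, > 3.2°C.

|ΔTm| = 3.5°C; the pair is not acceptable.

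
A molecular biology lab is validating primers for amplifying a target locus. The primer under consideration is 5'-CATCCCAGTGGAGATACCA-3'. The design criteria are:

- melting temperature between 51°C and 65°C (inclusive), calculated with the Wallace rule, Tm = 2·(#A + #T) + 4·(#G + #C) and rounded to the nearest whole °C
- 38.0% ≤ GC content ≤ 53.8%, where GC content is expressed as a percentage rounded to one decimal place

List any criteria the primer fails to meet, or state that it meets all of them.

Meets all criteria.

Base counts: A=6, T=3, G=4, C=6 (length 19).
Tm: Tm = 2·9 + 4·10 = 58°C ✓
GC content: GC 10/19 = 52.6% ✓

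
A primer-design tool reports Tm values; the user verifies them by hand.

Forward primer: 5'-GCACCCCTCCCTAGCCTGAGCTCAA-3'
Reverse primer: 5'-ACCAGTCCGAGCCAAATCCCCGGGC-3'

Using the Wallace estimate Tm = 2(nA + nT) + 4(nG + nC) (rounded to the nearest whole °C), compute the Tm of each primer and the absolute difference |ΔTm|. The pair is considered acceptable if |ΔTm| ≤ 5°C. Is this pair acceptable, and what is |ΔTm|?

Forward: A=5 T=4 G=4 C=12 → Tm = 2·9 + 4·16 = 82°C.
Reverse: A=6 T=2 G=6 C=11 → Tm = 2·8 + 4·17 = 84°C.
|ΔTm| = |82 − 84| = 2°C, ≤ 5°C.

|ΔTm| = 2°C; the pair is acceptable.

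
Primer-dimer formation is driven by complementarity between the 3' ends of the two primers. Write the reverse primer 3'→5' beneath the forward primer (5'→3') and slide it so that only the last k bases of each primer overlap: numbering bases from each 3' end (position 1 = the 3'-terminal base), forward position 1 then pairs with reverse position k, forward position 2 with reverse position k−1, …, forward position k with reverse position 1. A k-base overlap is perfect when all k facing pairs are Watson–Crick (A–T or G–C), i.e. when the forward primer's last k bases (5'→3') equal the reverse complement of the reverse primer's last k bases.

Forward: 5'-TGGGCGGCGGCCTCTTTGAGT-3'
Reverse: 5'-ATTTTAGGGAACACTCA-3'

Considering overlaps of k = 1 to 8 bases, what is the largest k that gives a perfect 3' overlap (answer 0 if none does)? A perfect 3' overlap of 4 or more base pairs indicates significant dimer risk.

Last 8 bases (5'→3') — forward …CTTTGAGT, reverse …AACACTCA.
Reverse complement of the reverse primer's last 8 bases: TGAGTGTT; its first k bases are the reverse complement of the reverse primer's last k bases, so a perfect k-base overlap needs the forward primer's last k bases to equal them.
Comparing (forward last k vs required): k=1: T vs T ✓; k=2: GT vs TG ✗; k=3: AGT vs TGA ✗; k=4: GAGT vs TGAG ✗; k=5: TGAGT vs TGAGT ✓; k=6: TTGAGT vs TGAGTG ✗; k=7: TTTGAGT vs TGAGTGT ✗; k=8: CTTTGAGT vs TGAGTGTT ✗.
Perfect overlaps at k = 1, 5; the largest is 5.

Longest perfect overlap: 5 complementary base pairs; significant dimer risk (threshold 4).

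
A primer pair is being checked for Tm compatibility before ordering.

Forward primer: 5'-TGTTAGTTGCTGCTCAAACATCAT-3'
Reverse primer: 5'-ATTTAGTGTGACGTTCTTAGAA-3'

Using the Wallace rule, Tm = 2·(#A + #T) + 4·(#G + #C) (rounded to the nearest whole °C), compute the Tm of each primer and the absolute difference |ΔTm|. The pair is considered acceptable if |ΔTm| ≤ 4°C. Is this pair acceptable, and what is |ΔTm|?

|ΔTm| = 8°C; the pair is not acceptable.

Forward: A=6 T=9 G=4 C=5 → Tm = 2·15 + 4·9 = 66°C.
Reverse: A=6 T=9 G=5 C=2 → Tm = 2·15 + 4·7 = 58°C.
|ΔTm| = |66 − 58| = 8°C, > 4°C.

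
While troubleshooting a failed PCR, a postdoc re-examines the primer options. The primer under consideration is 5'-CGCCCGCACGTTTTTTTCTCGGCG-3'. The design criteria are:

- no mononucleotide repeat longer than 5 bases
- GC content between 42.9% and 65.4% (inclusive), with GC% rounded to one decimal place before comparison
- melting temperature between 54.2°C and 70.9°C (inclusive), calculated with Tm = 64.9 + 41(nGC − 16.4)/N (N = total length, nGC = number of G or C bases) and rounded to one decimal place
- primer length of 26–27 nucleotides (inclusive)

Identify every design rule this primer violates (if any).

Fails: homopolymer run, length.

Base counts: A=1, T=8, G=6, C=9 (length 24).
homopolymer run: longest run = 7, exceeds 5 ✗
GC content: GC 15/24 = 62.5% ✓
Tm: Tm = 64.9 + 41·(15 − 16.4)/24 = 62.5°C ✓
length: length 24, outside 26–27 ✗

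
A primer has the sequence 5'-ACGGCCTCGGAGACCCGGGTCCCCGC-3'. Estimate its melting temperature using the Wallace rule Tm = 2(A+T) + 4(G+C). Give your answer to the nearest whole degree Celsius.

Base counts: A=3, T=2, G=9, C=12 (length 26).
Tm = 2·(3+2) + 4·(9+12) = 2·5 + 4·21 = 10 + 84 = 94°C.

94°C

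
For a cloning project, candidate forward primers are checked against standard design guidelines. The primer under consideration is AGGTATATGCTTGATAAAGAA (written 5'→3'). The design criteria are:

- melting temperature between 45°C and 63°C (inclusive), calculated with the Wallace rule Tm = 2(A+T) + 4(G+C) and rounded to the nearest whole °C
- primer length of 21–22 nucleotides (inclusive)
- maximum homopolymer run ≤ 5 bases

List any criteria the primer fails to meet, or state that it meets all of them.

Base counts: A=9, T=6, G=5, C=1 (length 21).
Tm: Tm = 2·15 + 4·6 = 54°C ✓
length: length 21 ✓
homopolymer run: longest run = 3 ✓

Meets all criteria.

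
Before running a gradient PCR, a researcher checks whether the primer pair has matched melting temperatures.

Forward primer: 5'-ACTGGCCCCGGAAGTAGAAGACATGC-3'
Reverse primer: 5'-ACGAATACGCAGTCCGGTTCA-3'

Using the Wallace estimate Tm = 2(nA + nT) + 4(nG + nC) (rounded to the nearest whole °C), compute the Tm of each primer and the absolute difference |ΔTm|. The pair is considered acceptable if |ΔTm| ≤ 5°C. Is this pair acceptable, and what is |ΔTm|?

|ΔTm| = 18°C; the pair is not acceptable.

Forward: A=8 T=3 G=8 C=7 → Tm = 2·11 + 4·15 = 82°C.
Reverse: A=6 T=4 G=5 C=6 → Tm = 2·10 + 4·11 = 64°C.
|ΔTm| = |82 − 64| = 18°C, > 5°C.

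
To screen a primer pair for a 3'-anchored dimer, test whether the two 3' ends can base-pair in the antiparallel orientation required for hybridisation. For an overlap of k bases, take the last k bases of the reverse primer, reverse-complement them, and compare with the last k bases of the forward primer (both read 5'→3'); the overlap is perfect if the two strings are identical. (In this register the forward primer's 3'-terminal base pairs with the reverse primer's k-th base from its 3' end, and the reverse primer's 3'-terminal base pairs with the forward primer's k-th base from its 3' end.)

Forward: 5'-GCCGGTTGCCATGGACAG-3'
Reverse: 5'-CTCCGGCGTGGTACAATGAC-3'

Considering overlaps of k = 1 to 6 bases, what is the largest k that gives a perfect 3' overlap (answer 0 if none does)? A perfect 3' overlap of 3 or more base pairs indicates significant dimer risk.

Longest perfect overlap: 1 complementary base pair; below the dimer-risk threshold (threshold 3).

Last 6 bases (5'→3') — forward …GGACAG, reverse …AATGAC.
Reverse complement of the reverse primer's last 6 bases: GTCATT; its first k bases are the reverse complement of the reverse primer's last k bases, so a perfect k-base overlap needs the forward primer's last k bases to equal them.
Comparing (forward last k vs required): k=1: G vs G ✓; k=2: AG vs GT ✗; k=3: CAG vs GTC ✗; k=4: ACAG vs GTCA ✗; k=5: GACAG vs GTCAT ✗; k=6: GGACAG vs GTCATT ✗.
Only k = 1 is perfect, so the longest perfect 3' overlap is 1.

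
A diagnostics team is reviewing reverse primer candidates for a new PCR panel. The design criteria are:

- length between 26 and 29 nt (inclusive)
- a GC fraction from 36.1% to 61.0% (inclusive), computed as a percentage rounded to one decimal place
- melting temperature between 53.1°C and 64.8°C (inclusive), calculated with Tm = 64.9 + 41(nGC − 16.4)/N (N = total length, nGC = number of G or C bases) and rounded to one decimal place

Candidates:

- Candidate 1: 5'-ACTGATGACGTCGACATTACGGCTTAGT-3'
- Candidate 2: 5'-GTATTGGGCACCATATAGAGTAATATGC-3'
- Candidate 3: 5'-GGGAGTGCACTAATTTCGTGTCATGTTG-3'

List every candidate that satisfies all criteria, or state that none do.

Candidate 1, Candidate 2 and Candidate 3.

Candidate 1 (28 nt, A=7 T=8 G=7 C=6): length 28 ✓; GC 13/28 = 46.4% ✓; Tm = 64.9 + 41·(13 − 16.4)/28 = 59.9°C ✓ — passes.
Candidate 2 (28 nt, A=9 T=8 G=7 C=4): length 28 ✓; GC 11/28 = 39.3% ✓; Tm = 64.9 + 41·(11 − 16.4)/28 = 57.0°C ✓ — passes.
Candidate 3 (28 nt, A=5 T=10 G=9 C=4): length 28 ✓; GC 13/28 = 46.4% ✓; Tm = 64.9 + 41·(13 − 16.4)/28 = 59.9°C ✓ — passes.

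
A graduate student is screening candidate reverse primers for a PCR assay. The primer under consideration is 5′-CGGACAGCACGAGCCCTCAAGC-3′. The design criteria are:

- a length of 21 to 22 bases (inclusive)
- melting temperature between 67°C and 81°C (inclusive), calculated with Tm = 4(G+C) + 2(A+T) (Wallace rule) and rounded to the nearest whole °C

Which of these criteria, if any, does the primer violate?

Meets all criteria.

Base counts: A=6, T=1, G=6, C=9 (length 22).
length: length 22 ✓
Tm: Tm = 2·7 + 4·15 = 74°C ✓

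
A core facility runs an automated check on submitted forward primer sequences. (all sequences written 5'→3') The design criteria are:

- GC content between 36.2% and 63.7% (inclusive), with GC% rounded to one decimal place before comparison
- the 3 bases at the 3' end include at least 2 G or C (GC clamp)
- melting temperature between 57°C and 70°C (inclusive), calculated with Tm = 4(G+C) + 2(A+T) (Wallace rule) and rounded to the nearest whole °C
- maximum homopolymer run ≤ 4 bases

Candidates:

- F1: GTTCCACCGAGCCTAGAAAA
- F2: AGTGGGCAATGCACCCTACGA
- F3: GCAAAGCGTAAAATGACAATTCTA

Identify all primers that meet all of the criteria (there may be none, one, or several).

F2 only.

F1 (20 nt, A=7 T=3 G=4 C=6): GC 10/20 = 50.0% ✓; 3' end AAA has 0 G/C, need ≥2 ✗; Tm = 2·10 + 4·10 = 60°C ✓; longest run = 4 ✓ — fails.
F2 (21 nt, A=6 T=3 G=6 C=6): GC 12/21 = 57.1% ✓; 3' end CGA has 2 G/C ✓; Tm = 2·9 + 4·12 = 66°C ✓; longest run = 3 ✓ — passes.
F3 (24 nt, A=11 T=5 G=4 C=4): GC 8/24 = 33.3%, outside 36.2–63.7% ✗; 3' end CTA has 1 G/C, need ≥2 ✗; Tm = 2·16 + 4·8 = 64°C ✓; longest run = 4 ✓ — fails.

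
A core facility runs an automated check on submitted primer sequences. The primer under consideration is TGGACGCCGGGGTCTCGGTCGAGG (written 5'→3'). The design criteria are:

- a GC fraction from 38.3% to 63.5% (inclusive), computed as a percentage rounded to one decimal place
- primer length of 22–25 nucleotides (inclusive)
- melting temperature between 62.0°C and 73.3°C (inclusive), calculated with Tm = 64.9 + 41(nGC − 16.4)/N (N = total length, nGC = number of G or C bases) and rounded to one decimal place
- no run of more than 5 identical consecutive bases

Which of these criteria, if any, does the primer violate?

Fails: GC content.

Base counts: A=2, T=4, G=12, C=6 (length 24).
GC content: GC 18/24 = 75.0%, outside 38.3–63.5% ✗
length: length 24 ✓
Tm: Tm = 64.9 + 41·(18 − 16.4)/24 = 67.6°C ✓
homopolymer run: longest run = 4 ✓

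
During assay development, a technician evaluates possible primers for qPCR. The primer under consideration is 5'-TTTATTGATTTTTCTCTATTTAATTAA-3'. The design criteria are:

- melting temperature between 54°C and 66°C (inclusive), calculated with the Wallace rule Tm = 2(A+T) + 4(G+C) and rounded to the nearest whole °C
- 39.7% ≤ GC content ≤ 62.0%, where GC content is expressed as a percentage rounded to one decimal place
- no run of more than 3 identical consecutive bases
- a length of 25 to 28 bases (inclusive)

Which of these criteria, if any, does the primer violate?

Fails: GC content, homopolymer run.

Base counts: A=7, T=17, G=1, C=2 (length 27).
Tm: Tm = 2·24 + 4·3 = 60°C ✓
GC content: GC 3/27 = 11.1%, outside 39.7–62.0% ✗
homopolymer run: longest run = 5, exceeds 3 ✗
length: length 27 ✓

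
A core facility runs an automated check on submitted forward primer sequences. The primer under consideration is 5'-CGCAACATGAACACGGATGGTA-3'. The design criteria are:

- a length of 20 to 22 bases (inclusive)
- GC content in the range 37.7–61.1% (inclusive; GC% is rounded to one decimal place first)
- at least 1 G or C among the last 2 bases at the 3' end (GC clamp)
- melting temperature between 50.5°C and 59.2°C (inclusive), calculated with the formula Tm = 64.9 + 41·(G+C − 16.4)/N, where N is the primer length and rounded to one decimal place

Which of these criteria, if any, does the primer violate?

Base counts: A=8, T=3, G=6, C=5 (length 22).
length: length 22 ✓
GC content: GC 11/22 = 50.0% ✓
GC clamp: 3' end TA has 0 G/C, need ≥1 ✗
Tm: Tm = 64.9 + 41·(11 − 16.4)/22 = 54.8°C ✓

Fails: GC clamp.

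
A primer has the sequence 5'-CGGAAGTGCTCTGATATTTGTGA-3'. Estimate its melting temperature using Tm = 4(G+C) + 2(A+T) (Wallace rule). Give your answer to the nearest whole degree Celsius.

66°C

Base counts: A=5, T=8, G=7, C=3 (length 23).
Tm = 2·(5+8) + 4·(7+3) = 2·13 + 4·10 = 26 + 40 = 66°C.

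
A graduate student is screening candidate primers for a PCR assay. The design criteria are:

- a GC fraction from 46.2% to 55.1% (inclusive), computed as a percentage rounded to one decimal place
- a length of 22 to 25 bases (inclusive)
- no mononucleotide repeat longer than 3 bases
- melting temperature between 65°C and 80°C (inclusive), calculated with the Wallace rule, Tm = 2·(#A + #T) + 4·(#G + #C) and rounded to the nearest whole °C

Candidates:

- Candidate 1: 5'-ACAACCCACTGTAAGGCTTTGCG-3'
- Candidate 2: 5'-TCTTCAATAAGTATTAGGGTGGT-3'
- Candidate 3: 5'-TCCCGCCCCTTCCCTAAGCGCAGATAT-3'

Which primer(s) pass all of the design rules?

Candidate 1 (23 nt, A=6 T=5 G=5 C=7): GC 12/23 = 52.2% ✓; length 23 ✓; longest run = 3 ✓; Tm = 2·11 + 4·12 = 70°C ✓ — passes.
Candidate 2 (23 nt, A=6 T=9 G=6 C=2): GC 8/23 = 34.8%, outside 46.2–55.1% ✗; length 23 ✓; longest run = 3 ✓; Tm = 2·15 + 4·8 = 62°C, outside 65–80°C ✗ — fails.
Candidate 3 (27 nt, A=5 T=6 G=4 C=12): GC 16/27 = 59.3%, outside 46.2–55.1% ✗; length 27, outside 22–25 ✗; longest run = 4, exceeds 3 ✗; Tm = 2·11 + 4·16 = 86°C, outside 65–80°C ✗ — fails.

Candidate 1 only.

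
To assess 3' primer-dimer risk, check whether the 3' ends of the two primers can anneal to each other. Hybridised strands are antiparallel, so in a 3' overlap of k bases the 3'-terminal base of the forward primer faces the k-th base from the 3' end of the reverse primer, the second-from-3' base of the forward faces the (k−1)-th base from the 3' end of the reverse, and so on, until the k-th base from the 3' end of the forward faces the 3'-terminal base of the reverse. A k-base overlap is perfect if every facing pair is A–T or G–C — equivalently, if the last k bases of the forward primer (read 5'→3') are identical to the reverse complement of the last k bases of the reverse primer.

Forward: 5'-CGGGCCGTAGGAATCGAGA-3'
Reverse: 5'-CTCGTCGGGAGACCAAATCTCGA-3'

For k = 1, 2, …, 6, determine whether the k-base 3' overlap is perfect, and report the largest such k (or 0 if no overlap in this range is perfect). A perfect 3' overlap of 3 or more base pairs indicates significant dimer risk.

Last 6 bases (5'→3') — forward …TCGAGA, reverse …TCTCGA.
Reverse complement of the reverse primer's last 6 bases: TCGAGA; its first k bases are the reverse complement of the reverse primer's last k bases, so a perfect k-base overlap needs the forward primer's last k bases to equal them.
Comparing (forward last k vs required): k=1: A vs T ✗; k=2: GA vs TC ✗; k=3: AGA vs TCG ✗; k=4: GAGA vs TCGA ✗; k=5: CGAGA vs TCGAG ✗; k=6: TCGAGA vs TCGAGA ✓.
Only k = 6 is perfect, so the longest perfect 3' overlap is 6.

Longest perfect overlap: 6 complementary base pairs; significant dimer risk (threshold 3).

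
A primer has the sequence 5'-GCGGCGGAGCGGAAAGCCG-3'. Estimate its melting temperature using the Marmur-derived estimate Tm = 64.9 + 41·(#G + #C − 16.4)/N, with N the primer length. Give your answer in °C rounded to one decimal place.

61.9°C

Base counts: A=4, T=0, G=10, C=5; G+C = 15, N = 19.
Tm = 64.9 + 41·(15 − 16.4)/19 = 64.9 + -57.40/19 = 61.9°C.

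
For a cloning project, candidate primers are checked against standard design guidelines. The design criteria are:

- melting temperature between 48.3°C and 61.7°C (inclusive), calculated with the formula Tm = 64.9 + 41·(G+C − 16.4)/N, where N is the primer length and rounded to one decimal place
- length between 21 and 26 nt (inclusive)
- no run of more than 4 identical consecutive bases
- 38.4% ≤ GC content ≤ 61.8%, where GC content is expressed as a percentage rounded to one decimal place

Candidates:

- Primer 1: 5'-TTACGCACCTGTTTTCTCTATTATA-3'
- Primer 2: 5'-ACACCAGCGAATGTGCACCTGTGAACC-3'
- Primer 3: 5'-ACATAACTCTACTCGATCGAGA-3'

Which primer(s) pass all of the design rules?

Primer 3 only.

Primer 1 (25 nt, A=5 T=12 G=2 C=6): Tm = 64.9 + 41·(8 − 16.4)/25 = 51.1°C ✓; length 25 ✓; longest run = 4 ✓; GC 8/25 = 32.0%, outside 38.4–61.8% ✗ — fails.
Primer 2 (27 nt, A=8 T=4 G=6 C=9): Tm = 64.9 + 41·(15 − 16.4)/27 = 62.8°C, outside 48.3–61.7°C ✗; length 27, outside 21–26 ✗; longest run = 2 ✓; GC 15/27 = 55.6% ✓ — fails.
Primer 3 (22 nt, A=8 T=5 G=3 C=6): Tm = 64.9 + 41·(9 − 16.4)/22 = 51.1°C ✓; length 22 ✓; longest run = 2 ✓; GC 9/22 = 40.9% ✓ — passes.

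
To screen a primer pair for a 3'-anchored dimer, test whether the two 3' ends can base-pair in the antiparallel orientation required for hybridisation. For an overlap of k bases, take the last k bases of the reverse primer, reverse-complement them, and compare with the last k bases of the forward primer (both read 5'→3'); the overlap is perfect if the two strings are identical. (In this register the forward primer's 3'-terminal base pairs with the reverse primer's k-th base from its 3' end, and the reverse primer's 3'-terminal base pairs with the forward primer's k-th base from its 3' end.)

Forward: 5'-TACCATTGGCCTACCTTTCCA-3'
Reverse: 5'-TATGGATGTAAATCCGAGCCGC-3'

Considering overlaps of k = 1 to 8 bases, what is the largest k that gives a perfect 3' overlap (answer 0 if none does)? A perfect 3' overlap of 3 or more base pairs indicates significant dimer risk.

Longest perfect overlap: 0 complementary base pairs; below the dimer-risk threshold (threshold 3).

Last 8 bases (5'→3') — forward …CCTTTCCA, reverse …CGAGCCGC.
Reverse complement of the reverse primer's last 8 bases: GCGGCTCG; its first k bases are the reverse complement of the reverse primer's last k bases, so a perfect k-base overlap needs the forward primer's last k bases to equal them.
Comparing (forward last k vs required): k=1: A vs G ✗; k=2: CA vs GC ✗; k=3: CCA vs GCG ✗; k=4: TCCA vs GCGG ✗; k=5: TTCCA vs GCGGC ✗; k=6: TTTCCA vs GCGGCT ✗; k=7: CTTTCCA vs GCGGCTC ✗; k=8: CCTTTCCA vs GCGGCTCG ✗.
No overlap length from 1 to 8 is perfect, so the longest perfect 3' overlap is 0.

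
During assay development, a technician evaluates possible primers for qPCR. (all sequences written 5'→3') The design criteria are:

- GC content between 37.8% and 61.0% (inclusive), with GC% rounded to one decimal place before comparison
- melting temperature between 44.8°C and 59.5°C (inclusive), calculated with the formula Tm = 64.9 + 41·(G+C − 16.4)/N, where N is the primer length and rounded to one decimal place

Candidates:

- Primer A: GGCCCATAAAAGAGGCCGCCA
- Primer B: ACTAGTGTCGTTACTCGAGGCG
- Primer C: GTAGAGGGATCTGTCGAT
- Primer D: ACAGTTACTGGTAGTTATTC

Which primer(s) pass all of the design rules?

Primer B and Primer C.

Primer A (21 nt, A=7 T=1 G=6 C=7): GC 13/21 = 61.9%, outside 37.8–61.0% ✗; Tm = 64.9 + 41·(13 − 16.4)/21 = 58.3°C ✓ — fails.
Primer B (22 nt, A=4 T=6 G=7 C=5): GC 12/22 = 54.5% ✓; Tm = 64.9 + 41·(12 − 16.4)/22 = 56.7°C ✓ — passes.
Primer C (18 nt, A=4 T=5 G=7 C=2): GC 9/18 = 50.0% ✓; Tm = 64.9 + 41·(9 − 16.4)/18 = 48.0°C ✓ — passes.
Primer D (20 nt, A=5 T=8 G=4 C=3): GC 7/20 = 35.0%, outside 37.8–61.0% ✗; Tm = 64.9 + 41·(7 − 16.4)/20 = 45.6°C ✓ — fails.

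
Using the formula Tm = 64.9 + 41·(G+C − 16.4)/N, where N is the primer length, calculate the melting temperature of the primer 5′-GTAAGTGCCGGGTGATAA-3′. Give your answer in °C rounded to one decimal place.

Base counts: A=5, T=4, G=7, C=2; G+C = 9, N = 18.
Tm = 64.9 + 41·(9 − 16.4)/18 = 64.9 + -303.40/18 = 48.0°C.

48.0°C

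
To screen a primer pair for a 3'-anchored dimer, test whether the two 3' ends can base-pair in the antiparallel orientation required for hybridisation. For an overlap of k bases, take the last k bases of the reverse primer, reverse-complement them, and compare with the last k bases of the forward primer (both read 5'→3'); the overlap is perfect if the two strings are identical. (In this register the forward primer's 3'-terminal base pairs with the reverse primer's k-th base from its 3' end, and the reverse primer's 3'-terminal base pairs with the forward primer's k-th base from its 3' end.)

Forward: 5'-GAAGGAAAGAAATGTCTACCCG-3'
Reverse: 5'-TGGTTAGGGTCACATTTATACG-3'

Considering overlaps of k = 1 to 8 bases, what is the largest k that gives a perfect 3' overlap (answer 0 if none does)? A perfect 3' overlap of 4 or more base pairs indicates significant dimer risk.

Last 8 bases (5'→3') — forward …TCTACCCG, reverse …TTTATACG.
Reverse complement of the reverse primer's last 8 bases: CGTATAAA; its first k bases are the reverse complement of the reverse primer's last k bases, so a perfect k-base overlap needs the forward primer's last k bases to equal them.
Comparing (forward last k vs required): k=1: G vs C ✗; k=2: CG vs CG ✓; k=3: CCG vs CGT ✗; k=4: CCCG vs CGTA ✗; k=5: ACCCG vs CGTAT ✗; k=6: TACCCG vs CGTATA ✗; k=7: CTACCCG vs CGTATAA ✗; k=8: TCTACCCG vs CGTATAAA ✗.
Only k = 2 is perfect, so the longest perfect 3' overlap is 2.

Longest perfect overlap: 2 complementary base pairs; below the dimer-risk threshold (threshold 4).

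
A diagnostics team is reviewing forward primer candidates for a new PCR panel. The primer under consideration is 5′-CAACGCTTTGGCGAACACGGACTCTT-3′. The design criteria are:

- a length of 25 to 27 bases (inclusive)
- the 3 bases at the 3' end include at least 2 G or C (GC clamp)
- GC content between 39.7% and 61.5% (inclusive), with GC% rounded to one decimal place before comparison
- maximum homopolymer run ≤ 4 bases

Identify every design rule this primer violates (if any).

Fails: GC clamp.

Base counts: A=6, T=6, G=6, C=8 (length 26).
length: length 26 ✓
GC clamp: 3' end CTT has 1 G/C, need ≥2 ✗
GC content: GC 14/26 = 53.8% ✓
homopolymer run: longest run = 3 ✓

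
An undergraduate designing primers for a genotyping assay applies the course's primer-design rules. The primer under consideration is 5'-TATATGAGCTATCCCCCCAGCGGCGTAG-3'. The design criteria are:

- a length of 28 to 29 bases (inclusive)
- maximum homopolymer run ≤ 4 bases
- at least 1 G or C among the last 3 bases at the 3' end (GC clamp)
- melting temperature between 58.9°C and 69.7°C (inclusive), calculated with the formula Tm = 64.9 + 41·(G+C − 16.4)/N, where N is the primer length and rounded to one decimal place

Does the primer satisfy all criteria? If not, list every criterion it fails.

Base counts: A=6, T=6, G=7, C=9 (length 28).
length: length 28 ✓
homopolymer run: longest run = 6, exceeds 4 ✗
GC clamp: 3' end TAG has 1 G/C ✓
Tm: Tm = 64.9 + 41·(16 − 16.4)/28 = 64.3°C ✓

Fails: homopolymer run.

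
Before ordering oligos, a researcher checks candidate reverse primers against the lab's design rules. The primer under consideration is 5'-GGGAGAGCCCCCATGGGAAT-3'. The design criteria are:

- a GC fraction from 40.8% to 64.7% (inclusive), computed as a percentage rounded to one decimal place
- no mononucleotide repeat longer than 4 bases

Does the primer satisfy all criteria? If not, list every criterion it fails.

Base counts: A=5, T=2, G=8, C=5 (length 20).
GC content: GC 13/20 = 65.0%, outside 40.8–64.7% ✗
homopolymer run: longest run = 5, exceeds 4 ✗

Fails: GC content, homopolymer run.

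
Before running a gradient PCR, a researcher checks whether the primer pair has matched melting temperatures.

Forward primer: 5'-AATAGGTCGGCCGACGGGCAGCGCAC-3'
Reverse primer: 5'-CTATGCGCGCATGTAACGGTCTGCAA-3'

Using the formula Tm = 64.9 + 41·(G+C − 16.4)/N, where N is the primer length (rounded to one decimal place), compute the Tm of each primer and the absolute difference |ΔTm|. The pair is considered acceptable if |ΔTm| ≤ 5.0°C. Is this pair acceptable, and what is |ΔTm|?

|ΔTm| = 6.3°C; the pair is not acceptable.

Forward: G+C = 18, N = 26 → Tm = 64.9 + 41·(18 − 16.4)/26 = 67.4°C.
Reverse: G+C = 14, N = 26 → Tm = 64.9 + 41·(14 − 16.4)/26 = 61.1°C.
|ΔTm| = |67.4 − 61.1| = 6.3°C, > 5.0°C.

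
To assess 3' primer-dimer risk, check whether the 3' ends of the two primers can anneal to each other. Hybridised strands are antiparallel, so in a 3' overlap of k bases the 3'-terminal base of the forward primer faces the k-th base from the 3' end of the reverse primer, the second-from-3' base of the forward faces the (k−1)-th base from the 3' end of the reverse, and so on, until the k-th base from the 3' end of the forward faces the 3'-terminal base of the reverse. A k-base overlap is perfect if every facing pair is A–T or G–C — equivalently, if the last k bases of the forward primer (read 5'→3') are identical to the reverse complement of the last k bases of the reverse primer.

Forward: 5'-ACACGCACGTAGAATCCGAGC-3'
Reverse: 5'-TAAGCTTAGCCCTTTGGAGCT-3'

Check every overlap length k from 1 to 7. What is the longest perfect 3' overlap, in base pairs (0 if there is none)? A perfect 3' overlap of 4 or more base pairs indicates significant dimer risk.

Longest perfect overlap: 3 complementary base pairs; below the dimer-risk threshold (threshold 4).

Last 7 bases (5'→3') — forward …TCCGAGC, reverse …TGGAGCT.
Reverse complement of the reverse primer's last 7 bases: AGCTCCA; its first k bases are the reverse complement of the reverse primer's last k bases, so a perfect k-base overlap needs the forward primer's last k bases to equal them.
Comparing (forward last k vs required): k=1: C vs A ✗; k=2: GC vs AG ✗; k=3: AGC vs AGC ✓; k=4: GAGC vs AGCT ✗; k=5: CGAGC vs AGCTC ✗; k=6: CCGAGC vs AGCTCC ✗; k=7: TCCGAGC vs AGCTCCA ✗.
Only k = 3 is perfect, so the longest perfect 3' overlap is 3.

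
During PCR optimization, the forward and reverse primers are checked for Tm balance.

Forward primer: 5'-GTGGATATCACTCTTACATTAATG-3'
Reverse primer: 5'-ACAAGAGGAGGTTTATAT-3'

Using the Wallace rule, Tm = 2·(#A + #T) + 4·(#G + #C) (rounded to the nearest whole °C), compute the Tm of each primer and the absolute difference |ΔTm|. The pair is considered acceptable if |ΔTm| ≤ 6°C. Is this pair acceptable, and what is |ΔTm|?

Forward: A=7 T=9 G=4 C=4 → Tm = 2·16 + 4·8 = 64°C.
Reverse: A=7 T=5 G=5 C=1 → Tm = 2·12 + 4·6 = 48°C.
|ΔTm| = |64 − 48| = 16°C, > 6°C.

|ΔTm| = 16°C; the pair is not acceptable.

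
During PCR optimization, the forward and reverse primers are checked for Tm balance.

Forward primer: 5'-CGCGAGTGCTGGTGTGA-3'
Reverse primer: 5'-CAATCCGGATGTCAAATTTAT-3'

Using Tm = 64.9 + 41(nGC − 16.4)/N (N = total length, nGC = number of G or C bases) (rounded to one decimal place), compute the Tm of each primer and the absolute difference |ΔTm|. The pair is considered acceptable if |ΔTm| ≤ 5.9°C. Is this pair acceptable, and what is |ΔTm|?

|ΔTm| = 5.4°C; the pair is acceptable.

Forward: G+C = 11, N = 17 → Tm = 64.9 + 41·(11 − 16.4)/17 = 51.9°C.
Reverse: G+C = 7, N = 21 → Tm = 64.9 + 41·(7 − 16.4)/21 = 46.5°C.
|ΔTm| = |51.9 − 46.5| = 5.4°C, ≤ 5.9°C.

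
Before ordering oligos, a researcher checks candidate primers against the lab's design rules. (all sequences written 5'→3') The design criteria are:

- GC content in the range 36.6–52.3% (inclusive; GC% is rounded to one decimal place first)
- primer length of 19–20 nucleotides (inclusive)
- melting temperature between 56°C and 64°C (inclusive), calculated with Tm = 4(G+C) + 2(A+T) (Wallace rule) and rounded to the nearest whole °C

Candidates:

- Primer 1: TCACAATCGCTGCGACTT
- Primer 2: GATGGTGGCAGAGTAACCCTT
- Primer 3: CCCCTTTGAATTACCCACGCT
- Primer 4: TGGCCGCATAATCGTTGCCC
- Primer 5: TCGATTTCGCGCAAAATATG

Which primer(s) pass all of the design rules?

Primer 1 (18 nt, A=4 T=5 G=3 C=6): GC 9/18 = 50.0% ✓; length 18, outside 19–20 ✗; Tm = 2·9 + 4·9 = 54°C, outside 56–64°C ✗ — fails.
Primer 2 (21 nt, A=5 T=5 G=7 C=4): GC 11/21 = 52.4%, outside 36.6–52.3% ✗; length 21, outside 19–20 ✗; Tm = 2·10 + 4·11 = 64°C ✓ — fails.
Primer 3 (21 nt, A=4 T=6 G=2 C=9): GC 11/21 = 52.4%, outside 36.6–52.3% ✗; length 21, outside 19–20 ✗; Tm = 2·10 + 4·11 = 64°C ✓ — fails.
Primer 4 (20 nt, A=3 T=5 G=5 C=7): GC 12/20 = 60.0%, outside 36.6–52.3% ✗; length 20 ✓; Tm = 2·8 + 4·12 = 64°C ✓ — fails.
Primer 5 (20 nt, A=6 T=6 G=4 C=4): GC 8/20 = 40.0% ✓; length 20 ✓; Tm = 2·12 + 4·8 = 56°C ✓ — passes.

Primer 5 only.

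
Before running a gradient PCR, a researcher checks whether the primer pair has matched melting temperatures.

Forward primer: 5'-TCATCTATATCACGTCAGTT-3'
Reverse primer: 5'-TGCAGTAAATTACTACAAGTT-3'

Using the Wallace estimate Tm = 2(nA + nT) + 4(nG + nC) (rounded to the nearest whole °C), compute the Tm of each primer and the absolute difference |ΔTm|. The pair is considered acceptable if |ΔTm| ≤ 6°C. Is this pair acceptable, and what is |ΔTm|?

|ΔTm| = 0°C; the pair is acceptable.

Forward: A=5 T=8 G=2 C=5 → Tm = 2·13 + 4·7 = 54°C.
Reverse: A=8 T=7 G=3 C=3 → Tm = 2·15 + 4·6 = 54°C.
|ΔTm| = |54 − 54| = 0°C, ≤ 6°C.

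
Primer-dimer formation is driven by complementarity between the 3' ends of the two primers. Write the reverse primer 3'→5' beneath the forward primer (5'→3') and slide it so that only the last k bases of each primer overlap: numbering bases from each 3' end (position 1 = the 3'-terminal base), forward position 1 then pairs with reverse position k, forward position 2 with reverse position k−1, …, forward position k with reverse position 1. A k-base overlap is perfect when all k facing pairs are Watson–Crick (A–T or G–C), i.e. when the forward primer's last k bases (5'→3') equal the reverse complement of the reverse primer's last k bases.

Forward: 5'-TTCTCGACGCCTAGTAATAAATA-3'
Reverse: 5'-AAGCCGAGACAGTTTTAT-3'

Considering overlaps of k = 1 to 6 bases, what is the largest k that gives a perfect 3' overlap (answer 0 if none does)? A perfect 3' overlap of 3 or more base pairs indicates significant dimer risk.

Longest perfect overlap: 3 complementary base pairs; significant dimer risk (threshold 3).

Last 6 bases (5'→3') — forward …TAAATA, reverse …TTTTAT.
Reverse complement of the reverse primer's last 6 bases: ATAAAA; its first k bases are the reverse complement of the reverse primer's last k bases, so a perfect k-base overlap needs the forward primer's last k bases to equal them.
Comparing (forward last k vs required): k=1: A vs A ✓; k=2: TA vs AT ✗; k=3: ATA vs ATA ✓; k=4: AATA vs ATAA ✗; k=5: AAATA vs ATAAA ✗; k=6: TAAATA vs ATAAAA ✗.
Perfect overlaps at k = 1, 3; the largest is 3.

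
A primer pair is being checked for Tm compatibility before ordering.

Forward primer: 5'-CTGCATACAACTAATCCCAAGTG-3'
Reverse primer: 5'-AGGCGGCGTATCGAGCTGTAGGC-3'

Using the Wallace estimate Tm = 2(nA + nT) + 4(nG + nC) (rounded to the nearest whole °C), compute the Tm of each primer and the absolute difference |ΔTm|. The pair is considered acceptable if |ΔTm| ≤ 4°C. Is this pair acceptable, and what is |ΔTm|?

|ΔTm| = 10°C; the pair is not acceptable.

Forward: A=8 T=5 G=3 C=7 → Tm = 2·13 + 4·10 = 66°C.
Reverse: A=4 T=4 G=10 C=5 → Tm = 2·8 + 4·15 = 76°C.
|ΔTm| = |66 − 76| = 10°C, > 4°C.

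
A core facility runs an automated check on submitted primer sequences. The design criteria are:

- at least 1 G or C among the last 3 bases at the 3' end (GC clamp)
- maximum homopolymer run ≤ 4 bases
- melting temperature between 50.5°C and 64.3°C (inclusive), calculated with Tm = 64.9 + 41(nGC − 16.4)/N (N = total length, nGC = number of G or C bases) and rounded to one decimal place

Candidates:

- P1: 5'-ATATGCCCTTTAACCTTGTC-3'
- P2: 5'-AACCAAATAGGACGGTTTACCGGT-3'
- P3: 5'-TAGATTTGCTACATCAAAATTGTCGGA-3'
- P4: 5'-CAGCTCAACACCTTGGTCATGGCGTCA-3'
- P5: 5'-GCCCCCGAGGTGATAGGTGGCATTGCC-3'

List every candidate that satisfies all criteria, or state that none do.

P1 (20 nt, A=4 T=8 G=2 C=6): 3' end GTC has 2 G/C ✓; longest run = 3 ✓; Tm = 64.9 + 41·(8 − 16.4)/20 = 47.7°C, outside 50.5–64.3°C ✗ — fails.
P2 (24 nt, A=8 T=5 G=6 C=5): 3' end GGT has 2 G/C ✓; longest run = 3 ✓; Tm = 64.9 + 41·(11 − 16.4)/24 = 55.7°C ✓ — passes.
P3 (27 nt, A=9 T=9 G=5 C=4): 3' end GGA has 2 G/C ✓; longest run = 4 ✓; Tm = 64.9 + 41·(9 − 16.4)/27 = 53.7°C ✓ — passes.
P4 (27 nt, A=6 T=6 G=6 C=9): 3' end TCA has 1 G/C ✓; longest run = 2 ✓; Tm = 64.9 + 41·(15 − 16.4)/27 = 62.8°C ✓ — passes.
P5 (27 nt, A=4 T=5 G=10 C=8): 3' end GCC has 3 G/C ✓; longest run = 5, exceeds 4 ✗; Tm = 64.9 + 41·(18 − 16.4)/27 = 67.3°C, outside 50.5–64.3°C ✗ — fails.

P2, P3 and P4.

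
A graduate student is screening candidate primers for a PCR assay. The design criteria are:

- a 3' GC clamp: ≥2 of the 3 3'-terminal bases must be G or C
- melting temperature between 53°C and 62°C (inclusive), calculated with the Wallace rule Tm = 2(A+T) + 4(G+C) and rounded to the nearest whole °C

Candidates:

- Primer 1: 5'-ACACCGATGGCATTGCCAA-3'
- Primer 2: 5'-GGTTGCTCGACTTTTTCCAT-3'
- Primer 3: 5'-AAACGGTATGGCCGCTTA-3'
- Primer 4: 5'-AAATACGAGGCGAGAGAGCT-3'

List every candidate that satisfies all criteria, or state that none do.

Primer 1 (19 nt, A=6 T=3 G=4 C=6): 3' end CAA has 1 G/C, need ≥2 ✗; Tm = 2·9 + 4·10 = 58°C ✓ — fails.
Primer 2 (20 nt, A=2 T=9 G=4 C=5): 3' end CAT has 1 G/C, need ≥2 ✗; Tm = 2·11 + 4·9 = 58°C ✓ — fails.
Primer 3 (18 nt, A=5 T=4 G=5 C=4): 3' end TTA has 0 G/C, need ≥2 ✗; Tm = 2·9 + 4·9 = 54°C ✓ — fails.
Primer 4 (20 nt, A=8 T=2 G=7 C=3): 3' end GCT has 2 G/C ✓; Tm = 2·10 + 4·10 = 60°C ✓ — passes.

Primer 4 only.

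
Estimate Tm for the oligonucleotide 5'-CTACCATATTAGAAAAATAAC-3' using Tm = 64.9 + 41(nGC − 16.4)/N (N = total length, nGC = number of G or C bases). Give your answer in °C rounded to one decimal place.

42.6°C

Base counts: A=11, T=5, G=1, C=4; G+C = 5, N = 21.
Tm = 64.9 + 41·(5 − 16.4)/21 = 64.9 + -467.40/21 = 42.6°C.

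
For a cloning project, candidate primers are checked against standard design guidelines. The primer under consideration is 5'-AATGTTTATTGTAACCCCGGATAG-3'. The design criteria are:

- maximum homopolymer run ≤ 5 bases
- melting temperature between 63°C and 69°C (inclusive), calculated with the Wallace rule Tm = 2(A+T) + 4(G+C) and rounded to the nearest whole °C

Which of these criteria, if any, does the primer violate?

Base counts: A=7, T=8, G=5, C=4 (length 24).
homopolymer run: longest run = 4 ✓
Tm: Tm = 2·15 + 4·9 = 66°C ✓

Meets all criteria.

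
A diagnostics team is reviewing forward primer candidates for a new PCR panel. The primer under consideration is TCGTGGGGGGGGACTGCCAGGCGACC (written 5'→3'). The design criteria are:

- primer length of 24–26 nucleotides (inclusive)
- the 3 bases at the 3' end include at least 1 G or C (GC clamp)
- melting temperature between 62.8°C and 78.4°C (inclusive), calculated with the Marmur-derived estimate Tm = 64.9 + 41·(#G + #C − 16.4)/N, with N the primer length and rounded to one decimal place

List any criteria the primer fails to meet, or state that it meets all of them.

Base counts: A=3, T=3, G=13, C=7 (length 26).
length: length 26 ✓
GC clamp: 3' end ACC has 2 G/C ✓
Tm: Tm = 64.9 + 41·(20 − 16.4)/26 = 70.6°C ✓

Meets all criteria.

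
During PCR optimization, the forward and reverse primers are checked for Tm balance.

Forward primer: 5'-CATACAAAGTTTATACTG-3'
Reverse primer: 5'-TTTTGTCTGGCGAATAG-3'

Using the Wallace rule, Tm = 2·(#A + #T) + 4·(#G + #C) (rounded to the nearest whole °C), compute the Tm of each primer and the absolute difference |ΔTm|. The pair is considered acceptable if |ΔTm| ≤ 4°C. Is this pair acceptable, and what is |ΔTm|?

Forward: A=7 T=6 G=2 C=3 → Tm = 2·13 + 4·5 = 46°C.
Reverse: A=3 T=7 G=5 C=2 → Tm = 2·10 + 4·7 = 48°C.
|ΔTm| = |46 − 48| = 2°C, ≤ 4°C.

|ΔTm| = 2°C; the pair is acceptable.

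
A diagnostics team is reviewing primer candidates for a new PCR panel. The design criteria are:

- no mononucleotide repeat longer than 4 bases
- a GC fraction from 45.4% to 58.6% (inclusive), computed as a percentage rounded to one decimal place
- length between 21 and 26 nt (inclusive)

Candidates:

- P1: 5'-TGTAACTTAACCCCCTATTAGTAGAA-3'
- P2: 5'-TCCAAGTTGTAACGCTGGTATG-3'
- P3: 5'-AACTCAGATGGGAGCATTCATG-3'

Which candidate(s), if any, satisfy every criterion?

P1 (26 nt, A=9 T=8 G=3 C=6): longest run = 5, exceeds 4 ✗; GC 9/26 = 34.6%, outside 45.4–58.6% ✗; length 26 ✓ — fails.
P2 (22 nt, A=5 T=7 G=6 C=4): longest run = 2 ✓; GC 10/22 = 45.5% ✓; length 22 ✓ — passes.
P3 (22 nt, A=7 T=5 G=6 C=4): longest run = 3 ✓; GC 10/22 = 45.5% ✓; length 22 ✓ — passes.

P2 and P3.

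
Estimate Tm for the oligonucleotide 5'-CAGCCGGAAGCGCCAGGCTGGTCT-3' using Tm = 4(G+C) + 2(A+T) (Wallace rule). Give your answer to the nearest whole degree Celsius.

Base counts: A=4, T=3, G=9, C=8 (length 24).
Tm = 2·(4+3) + 4·(9+8) = 2·7 + 4·17 = 14 + 68 = 82°C.

82°C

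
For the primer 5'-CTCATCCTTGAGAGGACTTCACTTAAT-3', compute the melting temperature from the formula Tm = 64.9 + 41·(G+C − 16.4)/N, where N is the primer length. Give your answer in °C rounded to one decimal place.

Base counts: A=7, T=9, G=4, C=7; G+C = 11, N = 27.
Tm = 64.9 + 41·(11 − 16.4)/27 = 64.9 + -221.40/27 = 56.7°C.

56.7°C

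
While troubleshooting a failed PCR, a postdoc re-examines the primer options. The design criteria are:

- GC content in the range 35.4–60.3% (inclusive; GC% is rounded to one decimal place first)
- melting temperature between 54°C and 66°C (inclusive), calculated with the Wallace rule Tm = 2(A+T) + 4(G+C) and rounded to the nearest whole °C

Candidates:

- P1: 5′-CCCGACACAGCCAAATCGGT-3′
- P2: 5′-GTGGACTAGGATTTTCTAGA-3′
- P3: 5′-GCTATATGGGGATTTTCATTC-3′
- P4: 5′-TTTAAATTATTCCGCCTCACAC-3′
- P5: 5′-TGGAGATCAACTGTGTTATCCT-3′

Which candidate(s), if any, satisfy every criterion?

P1, P2, P3, P4 and P5.

P1 (20 nt, A=6 T=2 G=4 C=8): GC 12/20 = 60.0% ✓; Tm = 2·8 + 4·12 = 64°C ✓ — passes.
P2 (20 nt, A=5 T=7 G=6 C=2): GC 8/20 = 40.0% ✓; Tm = 2·12 + 4·8 = 56°C ✓ — passes.
P3 (21 nt, A=4 T=9 G=5 C=3): GC 8/21 = 38.1% ✓; Tm = 2·13 + 4·8 = 58°C ✓ — passes.
P4 (22 nt, A=6 T=8 G=1 C=7): GC 8/22 = 36.4% ✓; Tm = 2·14 + 4·8 = 60°C ✓ — passes.
P5 (22 nt, A=5 T=8 G=5 C=4): GC 9/22 = 40.9% ✓; Tm = 2·13 + 4·9 = 62°C ✓ — passes.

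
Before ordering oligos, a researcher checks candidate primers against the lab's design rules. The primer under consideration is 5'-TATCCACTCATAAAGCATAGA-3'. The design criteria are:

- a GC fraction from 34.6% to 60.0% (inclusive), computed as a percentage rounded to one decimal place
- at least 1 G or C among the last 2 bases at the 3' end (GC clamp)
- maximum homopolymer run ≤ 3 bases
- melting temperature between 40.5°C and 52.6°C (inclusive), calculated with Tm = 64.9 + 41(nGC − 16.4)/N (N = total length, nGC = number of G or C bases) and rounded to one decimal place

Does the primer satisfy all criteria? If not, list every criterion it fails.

Fails: GC content.

Base counts: A=9, T=5, G=2, C=5 (length 21).
GC content: GC 7/21 = 33.3%, outside 34.6–60.0% ✗
GC clamp: 3' end GA has 1 G/C ✓
homopolymer run: longest run = 3 ✓
Tm: Tm = 64.9 + 41·(7 − 16.4)/21 = 46.5°C ✓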